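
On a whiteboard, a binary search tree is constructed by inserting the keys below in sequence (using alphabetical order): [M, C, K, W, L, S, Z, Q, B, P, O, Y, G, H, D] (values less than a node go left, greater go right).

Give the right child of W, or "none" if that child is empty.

Insert M: tree is empty, so M becomes the root.
Insert C: C < M → go left. Place as left child of M.
Insert K: K < M → go left; K > C → go right. Place as right child of C.
Insert W: W > M → go right. Place as right child of M.
Insert L: L < M → go left; L > C → go right; L > K → go right. Place as right child of K.
Insert S: S > M → go right; S < W → go left. Place as left child of W.
Insert Z: Z > M → go right; Z > W → go right. Place as right child of W.
Insert Q: Q > M → go right; Q < W → go left; Q < S → go left. Place as left child of S.
Insert B: B < M → go left; B < C → go left. Place as left child of C.
Insert P: P > M → go right; P < W → go left; P < S → go left; P < Q → go left. Place as left child of Q.
Insert O: O > M → go right; O < W → go left; O < S → go left; O < Q → go left; O < P → go left. Place as left child of P.
Insert Y: Y > M → go right; Y > W → go right; Y < Z → go left. Place as left child of Z.
Insert G: G < M → go left; G > C → go right; G < K → go left. Place as left child of K.
Insert H: H < M → go left; H > C → go right; H < K → go left; H > G → go right. Place as right child of G.
Insert D: D < M → go left; D > C → go right; D < K → go left; D < G → go left. Place as left child of G.

Z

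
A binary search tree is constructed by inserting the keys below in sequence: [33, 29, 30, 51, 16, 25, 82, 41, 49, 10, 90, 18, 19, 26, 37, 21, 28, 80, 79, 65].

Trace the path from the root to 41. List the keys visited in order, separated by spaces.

33 51 41

33: root
29: left child of 33 (depth 1)
30: right child of 29 (depth 2)
51: right child of 33 (depth 1)
16: left child of 29 (depth 2)
25: right child of 16 (depth 3)
82: right child of 51 (depth 2)
41: left child of 51 (depth 2)
49: right child of 41 (depth 3)
10: left child of 16 (depth 3)
90: right child of 82 (depth 3)
18: left child of 25 (depth 4)
19: right child of 18 (depth 5)
26: right child of 25 (depth 4)
37: left child of 41 (depth 3)
21: right child of 19 (depth 6)
28: right child of 26 (depth 5)
80: left child of 82 (depth 3)
79: left child of 80 (depth 4)
65: left child of 79 (depth 5)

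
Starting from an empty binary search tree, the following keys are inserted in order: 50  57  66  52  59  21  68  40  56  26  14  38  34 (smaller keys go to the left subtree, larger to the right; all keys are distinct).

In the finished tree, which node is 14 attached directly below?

Insert 50: tree is empty, so 50 becomes the root.
Insert 57: 57 > 50 → go right. Place as right child of 50.
Insert 66: 66 > 50 → go right; 66 > 57 → go right. Place as right child of 57.
Insert 52: 52 > 50 → go right; 52 < 57 → go left. Place as left child of 57.
Insert 59: 59 > 50 → go right; 59 > 57 → go right; 59 < 66 → go left. Place as left child of 66.
Insert 21: 21 < 50 → go left. Place as left child of 50.
Insert 68: 68 > 50 → go right; 68 > 57 → go right; 68 > 66 → go right. Place as right child of 66.
Insert 40: 40 < 50 → go left; 40 > 21 → go right. Place as right child of 21.
Insert 56: 56 > 50 → go right; 56 < 57 → go left; 56 > 52 → go right. Place as right child of 52.
Insert 26: 26 < 50 → go left; 26 > 21 → go right; 26 < 40 → go left. Place as left child of 40.
Insert 14: 14 < 50 → go left; 14 < 21 → go left. Place as left child of 21.
Insert 38: 38 < 50 → go left; 38 > 21 → go right; 38 < 40 → go left; 38 > 26 → go right. Place as right child of 26.
Insert 34: 34 < 50 → go left; 34 > 21 → go right; 34 < 40 → go left; 34 > 26 → go right; 34 < 38 → go left. Place as left child of 38.

21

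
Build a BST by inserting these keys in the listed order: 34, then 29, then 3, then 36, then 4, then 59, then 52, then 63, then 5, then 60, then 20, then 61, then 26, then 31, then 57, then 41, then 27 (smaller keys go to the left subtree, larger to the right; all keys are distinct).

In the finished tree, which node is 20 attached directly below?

5

34: root
29: left child of 34 (depth 1)
3: left child of 29 (depth 2)
36: right child of 34 (depth 1)
4: right child of 3 (depth 3)
59: right child of 36 (depth 2)
52: left child of 59 (depth 3)
63: right child of 59 (depth 3)
5: right child of 4 (depth 4)
60: left child of 63 (depth 4)
20: right child of 5 (depth 5)
61: right child of 60 (depth 5)
26: right child of 20 (depth 6)
31: right child of 29 (depth 2)
57: right child of 52 (depth 4)
41: left child of 52 (depth 4)
27: right child of 26 (depth 7)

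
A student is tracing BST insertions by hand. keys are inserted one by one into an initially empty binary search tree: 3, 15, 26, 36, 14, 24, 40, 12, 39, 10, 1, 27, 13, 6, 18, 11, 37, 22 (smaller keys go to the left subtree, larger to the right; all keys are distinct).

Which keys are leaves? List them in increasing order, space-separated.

1 6 11 13 22 27 37

Resulting structure (node: left, right):
  3: L=1, R=15
  15: L=14, R=26
  26: L=24, R=36
  36: L=27, R=40
  14: L=12, R=–
  24: L=18, R=–
  40: L=39, R=–
  12: L=10, R=13
  39: L=37, R=–
  10: L=6, R=11
  1: L=–, R=–
  27: L=–, R=–
  13: L=–, R=–
  6: L=–, R=–
  18: L=–, R=22
  11: L=–, R=–
  37: L=–, R=–
  22: L=–, R=–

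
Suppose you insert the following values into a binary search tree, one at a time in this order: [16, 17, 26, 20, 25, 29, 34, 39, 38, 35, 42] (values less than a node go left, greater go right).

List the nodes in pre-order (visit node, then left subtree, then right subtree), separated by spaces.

16: root
17: right child of 16 (depth 1)
26: right child of 17 (depth 2)
20: left child of 26 (depth 3)
25: right child of 20 (depth 4)
29: right child of 26 (depth 3)
34: right child of 29 (depth 4)
39: right child of 34 (depth 5)
38: left child of 39 (depth 6)
35: left child of 38 (depth 7)
42: right child of 39 (depth 6)

16 17 26 20 25 29 34 39 38 35 42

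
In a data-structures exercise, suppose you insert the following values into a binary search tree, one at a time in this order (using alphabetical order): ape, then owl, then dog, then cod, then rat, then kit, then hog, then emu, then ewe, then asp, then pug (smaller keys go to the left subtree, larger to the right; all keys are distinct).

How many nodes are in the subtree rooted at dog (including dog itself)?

7

Resulting structure (node: left, right):
  ape: L=–, R=owl
  owl: L=dog, R=rat
  dog: L=cod, R=kit
  cod: L=asp, R=–
  rat: L=pug, R=–
  kit: L=hog, R=–
  hog: L=emu, R=–
  emu: L=–, R=ewe
  ewe: L=–, R=–
  asp: L=–, R=–
  pug: L=–, R=–

Subtree rooted at dog contains: dog, cod, asp, kit, hog, emu, ewe — 7 nodes.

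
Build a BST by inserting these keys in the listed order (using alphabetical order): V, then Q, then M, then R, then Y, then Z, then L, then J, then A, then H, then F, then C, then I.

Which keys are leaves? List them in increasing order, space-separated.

C I R Z

V: root
Q: left child of V (depth 1)
M: left child of Q (depth 2)
R: right child of Q (depth 2)
Y: right child of V (depth 1)
Z: right child of Y (depth 2)
L: left child of M (depth 3)
J: left child of L (depth 4)
A: left child of J (depth 5)
H: right child of A (depth 6)
F: left child of H (depth 7)
C: left child of F (depth 8)
I: right child of H (depth 7)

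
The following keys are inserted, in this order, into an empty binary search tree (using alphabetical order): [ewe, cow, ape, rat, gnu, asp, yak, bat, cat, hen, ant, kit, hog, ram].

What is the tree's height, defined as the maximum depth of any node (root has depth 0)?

5

Resulting structure (node: left, right):
  ewe: L=cow, R=rat
  cow: L=ape, R=–
  ape: L=ant, R=asp
  rat: L=gnu, R=yak
  gnu: L=–, R=hen
  asp: L=–, R=bat
  yak: L=–, R=–
  bat: L=–, R=cat
  cat: L=–, R=–
  hen: L=–, R=kit
  ant: L=–, R=–
  kit: L=hog, R=ram
  hog: L=–, R=–
  ram: L=–, R=–

The deepest node is cat at depth 5.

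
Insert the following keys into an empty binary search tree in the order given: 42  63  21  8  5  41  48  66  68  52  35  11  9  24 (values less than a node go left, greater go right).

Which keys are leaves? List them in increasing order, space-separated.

42: root
63: right child of 42 (depth 1)
21: left child of 42 (depth 1)
8: left child of 21 (depth 2)
5: left child of 8 (depth 3)
41: right child of 21 (depth 2)
48: left child of 63 (depth 2)
66: right child of 63 (depth 2)
68: right child of 66 (depth 3)
52: right child of 48 (depth 3)
35: left child of 41 (depth 3)
11: right child of 8 (depth 3)
9: left child of 11 (depth 4)
24: left child of 35 (depth 4)

5 9 24 52 68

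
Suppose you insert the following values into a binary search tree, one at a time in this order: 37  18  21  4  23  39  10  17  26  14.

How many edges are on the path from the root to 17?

Insert 37: tree is empty, so 37 becomes the root.
Insert 18: 18 < 37 → go left. Place as left child of 37.
Insert 21: 21 < 37 → go left; 21 > 18 → go right. Place as right child of 18.
Insert 4: 4 < 37 → go left; 4 < 18 → go left. Place as left child of 18.
Insert 23: 23 < 37 → go left; 23 > 18 → go right; 23 > 21 → go right. Place as right child of 21.
Insert 39: 39 > 37 → go right. Place as right child of 37.
Insert 10: 10 < 37 → go left; 10 < 18 → go left; 10 > 4 → go right. Place as right child of 4.
Insert 17: 17 < 37 → go left; 17 < 18 → go left; 17 > 4 → go right; 17 > 10 → go right. Place as right child of 10.
Insert 26: 26 < 37 → go left; 26 > 18 → go right; 26 > 21 → go right; 26 > 23 → go right. Place as right child of 23.
Insert 14: 14 < 37 → go left; 14 < 18 → go left; 14 > 4 → go right; 14 > 10 → go right; 14 < 17 → go left. Place as left child of 17.

Path to 17: 37 → 18 → 4 → 10 → 17, which is 4 edges.

4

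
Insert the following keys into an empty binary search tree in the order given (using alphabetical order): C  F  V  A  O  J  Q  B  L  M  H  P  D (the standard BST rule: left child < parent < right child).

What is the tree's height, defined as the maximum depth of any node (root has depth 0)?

Insert C: tree is empty, so C becomes the root.
Insert F: F > C → go right. Place as right child of C.
Insert V: V > C → go right; V > F → go right. Place as right child of F.
Insert A: A < C → go left. Place as left child of C.
Insert O: O > C → go right; O > F → go right; O < V → go left. Place as left child of V.
Insert J: J > C → go right; J > F → go right; J < V → go left; J < O → go left. Place as left child of O.
Insert Q: Q > C → go right; Q > F → go right; Q < V → go left; Q > O → go right. Place as right child of O.
Insert B: B < C → go left; B > A → go right. Place as right child of A.
Insert L: L > C → go right; L > F → go right; L < V → go left; L < O → go left; L > J → go right. Place as right child of J.
Insert M: M > C → go right; M > F → go right; M < V → go left; M < O → go left; M > J → go right; M > L → go right. Place as right child of L.
Insert H: H > C → go right; H > F → go right; H < V → go left; H < O → go left; H < J → go left. Place as left child of J.
Insert P: P > C → go right; P > F → go right; P < V → go left; P > O → go right; P < Q → go left. Place as left child of Q.
Insert D: D > C → go right; D < F → go left. Place as left child of F.

The deepest node is M at depth 6.

6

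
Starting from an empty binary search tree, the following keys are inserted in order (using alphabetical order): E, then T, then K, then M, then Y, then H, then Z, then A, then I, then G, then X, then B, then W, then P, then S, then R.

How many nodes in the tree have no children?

Insert E: tree is empty, so E becomes the root.
Insert T: T > E → go right. Place as right child of E.
Insert K: K > E → go right; K < T → go left. Place as left child of T.
Insert M: M > E → go right; M < T → go left; M > K → go right. Place as right child of K.
Insert Y: Y > E → go right; Y > T → go right. Place as right child of T.
Insert H: H > E → go right; H < T → go left; H < K → go left. Place as left child of K.
Insert Z: Z > E → go right; Z > T → go right; Z > Y → go right. Place as right child of Y.
Insert A: A < E → go left. Place as left child of E.
Insert I: I > E → go right; I < T → go left; I < K → go left; I > H → go right. Place as right child of H.
Insert G: G > E → go right; G < T → go left; G < K → go left; G < H → go left. Place as left child of H.
Insert X: X > E → go right; X > T → go right; X < Y → go left. Place as left child of Y.
Insert B: B < E → go left; B > A → go right. Place as right child of A.
Insert W: W > E → go right; W > T → go right; W < Y → go left; W < X → go left. Place as left child of X.
Insert P: P > E → go right; P < T → go left; P > K → go right; P > M → go right. Place as right child of M.
Insert S: S > E → go right; S < T → go left; S > K → go right; S > M → go right; S > P → go right. Place as right child of P.
Insert R: R > E → go right; R < T → go left; R > K → go right; R > M → go right; R > P → go right; R < S → go left. Place as left child of S.

Leaves: B, G, I, R, W, Z — 6 in total.

6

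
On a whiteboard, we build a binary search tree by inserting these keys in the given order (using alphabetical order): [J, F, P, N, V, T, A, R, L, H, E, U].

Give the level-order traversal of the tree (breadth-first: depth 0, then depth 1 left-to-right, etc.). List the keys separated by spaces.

J F P A H N V E L T R U

J: root
F: left child of J (depth 1)
P: right child of J (depth 1)
N: left child of P (depth 2)
V: right child of P (depth 2)
T: left child of V (depth 3)
A: left child of F (depth 2)
R: left child of T (depth 4)
L: left child of N (depth 3)
H: right child of F (depth 2)
E: right child of A (depth 3)
U: right child of T (depth 4)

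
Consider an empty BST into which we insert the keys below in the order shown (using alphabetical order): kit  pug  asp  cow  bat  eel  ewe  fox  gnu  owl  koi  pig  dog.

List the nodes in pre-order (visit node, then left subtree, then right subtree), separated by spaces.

Resulting structure (node: left, right):
  kit: L=asp, R=pug
  pug: L=owl, R=–
  asp: L=–, R=cow
  cow: L=bat, R=eel
  bat: L=–, R=–
  eel: L=dog, R=ewe
  ewe: L=–, R=fox
  fox: L=–, R=gnu
  gnu: L=–, R=–
  owl: L=koi, R=pig
  koi: L=–, R=–
  pig: L=–, R=–
  dog: L=–, R=–

kit asp cow bat eel dog ewe fox gnu pug owl koi pig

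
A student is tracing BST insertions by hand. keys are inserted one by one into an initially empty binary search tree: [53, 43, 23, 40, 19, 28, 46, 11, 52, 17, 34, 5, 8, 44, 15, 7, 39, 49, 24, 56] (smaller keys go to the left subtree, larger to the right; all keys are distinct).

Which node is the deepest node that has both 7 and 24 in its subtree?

23

Insert 53: tree is empty, so 53 becomes the root.
Insert 43: 43 < 53 → go left. Place as left child of 53.
Insert 23: 23 < 53 → go left; 23 < 43 → go left. Place as left child of 43.
Insert 40: 40 < 53 → go left; 40 < 43 → go left; 40 > 23 → go right. Place as right child of 23.
Insert 19: 19 < 53 → go left; 19 < 43 → go left; 19 < 23 → go left. Place as left child of 23.
Insert 28: 28 < 53 → go left; 28 < 43 → go left; 28 > 23 → go right; 28 < 40 → go left. Place as left child of 40.
Insert 46: 46 < 53 → go left; 46 > 43 → go right. Place as right child of 43.
Insert 11: 11 < 53 → go left; 11 < 43 → go left; 11 < 23 → go left; 11 < 19 → go left. Place as left child of 19.
Insert 52: 52 < 53 → go left; 52 > 43 → go right; 52 > 46 → go right. Place as right child of 46.
Insert 17: 17 < 53 → go left; 17 < 43 → go left; 17 < 23 → go left; 17 < 19 → go left; 17 > 11 → go right. Place as right child of 11.
Insert 34: 34 < 53 → go left; 34 < 43 → go left; 34 > 23 → go right; 34 < 40 → go left; 34 > 28 → go right. Place as right child of 28.
Insert 5: 5 < 53 → go left; 5 < 43 → go left; 5 < 23 → go left; 5 < 19 → go left; 5 < 11 → go left. Place as left child of 11.
Insert 8: 8 < 53 → go left; 8 < 43 → go left; 8 < 23 → go left; 8 < 19 → go left; 8 < 11 → go left; 8 > 5 → go right. Place as right child of 5.
Insert 44: 44 < 53 → go left; 44 > 43 → go right; 44 < 46 → go left. Place as left child of 46.
Insert 15: 15 < 53 → go left; 15 < 43 → go left; 15 < 23 → go left; 15 < 19 → go left; 15 > 11 → go right; 15 < 17 → go left. Place as left child of 17.
Insert 7: 7 < 53 → go left; 7 < 43 → go left; 7 < 23 → go left; 7 < 19 → go left; 7 < 11 → go left; 7 > 5 → go right; 7 < 8 → go left. Place as left child of 8.
Insert 39: 39 < 53 → go left; 39 < 43 → go left; 39 > 23 → go right; 39 < 40 → go left; 39 > 28 → go right; 39 > 34 → go right. Place as right child of 34.
Insert 49: 49 < 53 → go left; 49 > 43 → go right; 49 > 46 → go right; 49 < 52 → go left. Place as left child of 52.
Insert 24: 24 < 53 → go left; 24 < 43 → go left; 24 > 23 → go right; 24 < 40 → go left; 24 < 28 → go left. Place as left child of 28.
Insert 56: 56 > 53 → go right. Place as right child of 53.

Path to 7: 53 → 43 → 23 → 19 → 11 → 5 → 8 → 7
Path to 24: 53 → 43 → 23 → 40 → 28 → 24
The paths share a prefix ending at 23, then split left and right.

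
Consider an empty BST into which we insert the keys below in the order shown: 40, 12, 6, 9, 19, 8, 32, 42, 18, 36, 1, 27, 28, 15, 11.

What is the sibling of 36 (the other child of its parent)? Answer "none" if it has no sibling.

40: root
12: left child of 40 (depth 1)
6: left child of 12 (depth 2)
9: right child of 6 (depth 3)
19: right child of 12 (depth 2)
8: left child of 9 (depth 4)
32: right child of 19 (depth 3)
42: right child of 40 (depth 1)
18: left child of 19 (depth 3)
36: right child of 32 (depth 4)
1: left child of 6 (depth 3)
27: left child of 32 (depth 4)
28: right child of 27 (depth 5)
15: left child of 18 (depth 4)
11: right child of 9 (depth 4)

36's parent is 32; the other child of 32 is 27.

27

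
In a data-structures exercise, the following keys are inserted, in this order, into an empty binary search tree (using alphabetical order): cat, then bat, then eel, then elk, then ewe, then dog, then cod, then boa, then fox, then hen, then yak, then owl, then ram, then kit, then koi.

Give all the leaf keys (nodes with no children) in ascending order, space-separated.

Resulting structure (node: left, right):
  cat: L=bat, R=eel
  bat: L=–, R=boa
  eel: L=dog, R=elk
  elk: L=–, R=ewe
  ewe: L=–, R=fox
  dog: L=cod, R=–
  cod: L=–, R=–
  boa: L=–, R=–
  fox: L=–, R=hen
  hen: L=–, R=yak
  yak: L=owl, R=–
  owl: L=kit, R=ram
  ram: L=–, R=–
  kit: L=–, R=koi
  koi: L=–, R=–

boa cod koi ram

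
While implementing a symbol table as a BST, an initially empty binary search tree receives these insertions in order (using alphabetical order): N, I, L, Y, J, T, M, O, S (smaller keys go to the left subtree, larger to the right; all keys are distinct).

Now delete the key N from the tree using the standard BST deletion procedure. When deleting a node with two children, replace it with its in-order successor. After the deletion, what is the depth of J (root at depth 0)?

N: root
I: left child of N (depth 1)
L: right child of I (depth 2)
Y: right child of N (depth 1)
J: left child of L (depth 3)
T: left child of Y (depth 2)
M: right child of L (depth 3)
O: left child of T (depth 3)
S: right child of O (depth 4)

Delete N (two children — replace with in-order successor).
After deletion, path to J: O → I → L → J.

3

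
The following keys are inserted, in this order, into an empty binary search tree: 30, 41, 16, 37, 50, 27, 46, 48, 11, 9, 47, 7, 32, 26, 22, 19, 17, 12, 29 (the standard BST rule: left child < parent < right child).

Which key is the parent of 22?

26

Resulting structure (node: left, right):
  30: L=16, R=41
  41: L=37, R=50
  16: L=11, R=27
  37: L=32, R=–
  50: L=46, R=–
  27: L=26, R=29
  46: L=–, R=48
  48: L=47, R=–
  11: L=9, R=12
  9: L=7, R=–
  47: L=–, R=–
  7: L=–, R=–
  32: L=–, R=–
  26: L=22, R=–
  22: L=19, R=–
  19: L=17, R=–
  17: L=–, R=–
  12: L=–, R=–
  29: L=–, R=–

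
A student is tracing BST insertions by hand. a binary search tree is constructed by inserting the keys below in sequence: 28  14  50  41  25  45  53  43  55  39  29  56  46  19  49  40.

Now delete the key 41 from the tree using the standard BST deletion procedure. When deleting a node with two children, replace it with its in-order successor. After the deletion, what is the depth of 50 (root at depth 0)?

1

Insert 28: tree is empty, so 28 becomes the root.
Insert 14: 14 < 28 → go left. Place as left child of 28.
Insert 50: 50 > 28 → go right. Place as right child of 28.
Insert 41: 41 > 28 → go right; 41 < 50 → go left. Place as left child of 50.
Insert 25: 25 < 28 → go left; 25 > 14 → go right. Place as right child of 14.
Insert 45: 45 > 28 → go right; 45 < 50 → go left; 45 > 41 → go right. Place as right child of 41.
Insert 53: 53 > 28 → go right; 53 > 50 → go right. Place as right child of 50.
Insert 43: 43 > 28 → go right; 43 < 50 → go left; 43 > 41 → go right; 43 < 45 → go left. Place as left child of 45.
Insert 55: 55 > 28 → go right; 55 > 50 → go right; 55 > 53 → go right. Place as right child of 53.
Insert 39: 39 > 28 → go right; 39 < 50 → go left; 39 < 41 → go left. Place as left child of 41.
Insert 29: 29 > 28 → go right; 29 < 50 → go left; 29 < 41 → go left; 29 < 39 → go left. Place as left child of 39.
Insert 56: 56 > 28 → go right; 56 > 50 → go right; 56 > 53 → go right; 56 > 55 → go right. Place as right child of 55.
Insert 46: 46 > 28 → go right; 46 < 50 → go left; 46 > 41 → go right; 46 > 45 → go right. Place as right child of 45.
Insert 19: 19 < 28 → go left; 19 > 14 → go right; 19 < 25 → go left. Place as left child of 25.
Insert 49: 49 > 28 → go right; 49 < 50 → go left; 49 > 41 → go right; 49 > 45 → go right; 49 > 46 → go right. Place as right child of 46.
Insert 40: 40 > 28 → go right; 40 < 50 → go left; 40 < 41 → go left; 40 > 39 → go right. Place as right child of 39.

Delete 41 (two children — replace with in-order successor).
After deletion, path to 50: 28 → 50.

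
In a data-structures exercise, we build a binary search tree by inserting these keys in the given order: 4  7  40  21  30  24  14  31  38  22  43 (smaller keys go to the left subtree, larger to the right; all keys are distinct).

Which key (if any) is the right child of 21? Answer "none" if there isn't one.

Insert 4: tree is empty, so 4 becomes the root.
Insert 7: 7 > 4 → go right. Place as right child of 4.
Insert 40: 40 > 4 → go right; 40 > 7 → go right. Place as right child of 7.
Insert 21: 21 > 4 → go right; 21 > 7 → go right; 21 < 40 → go left. Place as left child of 40.
Insert 30: 30 > 4 → go right; 30 > 7 → go right; 30 < 40 → go left; 30 > 21 → go right. Place as right child of 21.
Insert 24: 24 > 4 → go right; 24 > 7 → go right; 24 < 40 → go left; 24 > 21 → go right; 24 < 30 → go left. Place as left child of 30.
Insert 14: 14 > 4 → go right; 14 > 7 → go right; 14 < 40 → go left; 14 < 21 → go left. Place as left child of 21.
Insert 31: 31 > 4 → go right; 31 > 7 → go right; 31 < 40 → go left; 31 > 21 → go right; 31 > 30 → go right. Place as right child of 30.
Insert 38: 38 > 4 → go right; 38 > 7 → go right; 38 < 40 → go left; 38 > 21 → go right; 38 > 30 → go right; 38 > 31 → go right. Place as right child of 31.
Insert 22: 22 > 4 → go right; 22 > 7 → go right; 22 < 40 → go left; 22 > 21 → go right; 22 < 30 → go left; 22 < 24 → go left. Place as left child of 24.
Insert 43: 43 > 4 → go right; 43 > 7 → go right; 43 > 40 → go right. Place as right child of 40.

30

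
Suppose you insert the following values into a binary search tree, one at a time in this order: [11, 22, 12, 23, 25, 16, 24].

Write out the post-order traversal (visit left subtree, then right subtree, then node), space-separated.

Insert 11: tree is empty, so 11 becomes the root.
Insert 22: 22 > 11 → go right. Place as right child of 11.
Insert 12: 12 > 11 → go right; 12 < 22 → go left. Place as left child of 22.
Insert 23: 23 > 11 → go right; 23 > 22 → go right. Place as right child of 22.
Insert 25: 25 > 11 → go right; 25 > 22 → go right; 25 > 23 → go right. Place as right child of 23.
Insert 16: 16 > 11 → go right; 16 < 22 → go left; 16 > 12 → go right. Place as right child of 12.
Insert 24: 24 > 11 → go right; 24 > 22 → go right; 24 > 23 → go right; 24 < 25 → go left. Place as left child of 25.

16 12 24 25 23 22 11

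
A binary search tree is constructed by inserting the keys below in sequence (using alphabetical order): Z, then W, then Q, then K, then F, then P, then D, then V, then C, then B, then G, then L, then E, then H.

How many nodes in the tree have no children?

Z: root
W: left child of Z (depth 1)
Q: left child of W (depth 2)
K: left child of Q (depth 3)
F: left child of K (depth 4)
P: right child of K (depth 4)
D: left child of F (depth 5)
V: right child of Q (depth 3)
C: left child of D (depth 6)
B: left child of C (depth 7)
G: right child of F (depth 5)
L: left child of P (depth 5)
E: right child of D (depth 6)
H: right child of G (depth 6)

Leaves: B, E, H, L, V — 5 in total.

5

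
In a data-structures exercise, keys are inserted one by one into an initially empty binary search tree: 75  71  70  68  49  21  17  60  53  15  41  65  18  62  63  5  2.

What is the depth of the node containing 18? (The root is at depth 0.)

7

75: root
71: left child of 75 (depth 1)
70: left child of 71 (depth 2)
68: left child of 70 (depth 3)
49: left child of 68 (depth 4)
21: left child of 49 (depth 5)
17: left child of 21 (depth 6)
60: right child of 49 (depth 5)
53: left child of 60 (depth 6)
15: left child of 17 (depth 7)
41: right child of 21 (depth 6)
65: right child of 60 (depth 6)
18: right child of 17 (depth 7)
62: left child of 65 (depth 7)
63: right child of 62 (depth 8)
5: left child of 15 (depth 8)
2: left child of 5 (depth 9)

Path to 18: 75 → 71 → 70 → 68 → 49 → 21 → 17 → 18, which is 7 edges.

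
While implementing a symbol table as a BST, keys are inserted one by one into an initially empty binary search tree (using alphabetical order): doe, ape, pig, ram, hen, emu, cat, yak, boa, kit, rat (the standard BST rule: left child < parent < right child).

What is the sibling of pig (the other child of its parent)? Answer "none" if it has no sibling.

Insert doe: tree is empty, so doe becomes the root.
Insert ape: ape < doe → go left. Place as left child of doe.
Insert pig: pig > doe → go right. Place as right child of doe.
Insert ram: ram > doe → go right; ram > pig → go right. Place as right child of pig.
Insert hen: hen > doe → go right; hen < pig → go left. Place as left child of pig.
Insert emu: emu > doe → go right; emu < pig → go left; emu < hen → go left. Place as left child of hen.
Insert cat: cat < doe → go left; cat > ape → go right. Place as right child of ape.
Insert yak: yak > doe → go right; yak > pig → go right; yak > ram → go right. Place as right child of ram.
Insert boa: boa < doe → go left; boa > ape → go right; boa < cat → go left. Place as left child of cat.
Insert kit: kit > doe → go right; kit < pig → go left; kit > hen → go right. Place as right child of hen.
Insert rat: rat > doe → go right; rat > pig → go right; rat > ram → go right; rat < yak → go left. Place as left child of yak.

pig's parent is doe; the other child of doe is ape.

ape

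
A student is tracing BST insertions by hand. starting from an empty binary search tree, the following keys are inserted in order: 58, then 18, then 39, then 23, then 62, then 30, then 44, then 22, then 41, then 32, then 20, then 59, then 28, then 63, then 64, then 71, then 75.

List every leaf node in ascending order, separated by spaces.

58: root
18: left child of 58 (depth 1)
39: right child of 18 (depth 2)
23: left child of 39 (depth 3)
62: right child of 58 (depth 1)
30: right child of 23 (depth 4)
44: right child of 39 (depth 3)
22: left child of 23 (depth 4)
41: left child of 44 (depth 4)
32: right child of 30 (depth 5)
20: left child of 22 (depth 5)
59: left child of 62 (depth 2)
28: left child of 30 (depth 5)
63: right child of 62 (depth 2)
64: right child of 63 (depth 3)
71: right child of 64 (depth 4)
75: right child of 71 (depth 5)

20 28 32 41 59 75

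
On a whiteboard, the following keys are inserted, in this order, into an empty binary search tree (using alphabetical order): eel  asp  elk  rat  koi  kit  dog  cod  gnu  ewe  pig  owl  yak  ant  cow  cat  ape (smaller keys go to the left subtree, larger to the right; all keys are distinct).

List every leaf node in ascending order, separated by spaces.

ape cat cow ewe owl yak

Insert eel: tree is empty, so eel becomes the root.
Insert asp: asp < eel → go left. Place as left child of eel.
Insert elk: elk > eel → go right. Place as right child of eel.
Insert rat: rat > eel → go right; rat > elk → go right. Place as right child of elk.
Insert koi: koi > eel → go right; koi > elk → go right; koi < rat → go left. Place as left child of rat.
Insert kit: kit > eel → go right; kit > elk → go right; kit < rat → go left; kit < koi → go left. Place as left child of koi.
Insert dog: dog < eel → go left; dog > asp → go right. Place as right child of asp.
Insert cod: cod < eel → go left; cod > asp → go right; cod < dog → go left. Place as left child of dog.
Insert gnu: gnu > eel → go right; gnu > elk → go right; gnu < rat → go left; gnu < koi → go left; gnu < kit → go left. Place as left child of kit.
Insert ewe: ewe > eel → go right; ewe > elk → go right; ewe < rat → go left; ewe < koi → go left; ewe < kit → go left; ewe < gnu → go left. Place as left child of gnu.
Insert pig: pig > eel → go right; pig > elk → go right; pig < rat → go left; pig > koi → go right. Place as right child of koi.
Insert owl: owl > eel → go right; owl > elk → go right; owl < rat → go left; owl > koi → go right; owl < pig → go left. Place as left child of pig.
Insert yak: yak > eel → go right; yak > elk → go right; yak > rat → go right. Place as right child of rat.
Insert ant: ant < eel → go left; ant < asp → go left. Place as left child of asp.
Insert cow: cow < eel → go left; cow > asp → go right; cow < dog → go left; cow > cod → go right. Place as right child of cod.
Insert cat: cat < eel → go left; cat > asp → go right; cat < dog → go left; cat < cod → go left. Place as left child of cod.
Insert ape: ape < eel → go left; ape < asp → go left; ape > ant → go right. Place as right child of ant.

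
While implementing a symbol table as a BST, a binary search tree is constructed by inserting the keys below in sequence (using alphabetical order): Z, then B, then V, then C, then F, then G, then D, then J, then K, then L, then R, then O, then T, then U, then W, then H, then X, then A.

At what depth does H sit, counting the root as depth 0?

Insert Z: tree is empty, so Z becomes the root.
Insert B: B < Z → go left. Place as left child of Z.
Insert V: V < Z → go left; V > B → go right. Place as right child of B.
Insert C: C < Z → go left; C > B → go right; C < V → go left. Place as left child of V.
Insert F: F < Z → go left; F > B → go right; F < V → go left; F > C → go right. Place as right child of C.
Insert G: G < Z → go left; G > B → go right; G < V → go left; G > C → go right; G > F → go right. Place as right child of F.
Insert D: D < Z → go left; D > B → go right; D < V → go left; D > C → go right; D < F → go left. Place as left child of F.
Insert J: J < Z → go left; J > B → go right; J < V → go left; J > C → go right; J > F → go right; J > G → go right. Place as right child of G.
Insert K: K < Z → go left; K > B → go right; K < V → go left; K > C → go right; K > F → go right; K > G → go right; K > J → go right. Place as right child of J.
Insert L: L < Z → go left; L > B → go right; L < V → go left; L > C → go right; L > F → go right; L > G → go right; L > J → go right; L > K → go right. Place as right child of K.
Insert R: R < Z → go left; R > B → go right; R < V → go left; R > C → go right; R > F → go right; R > G → go right; R > J → go right; R > K → go right; R > L → go right. Place as right child of L.
Insert O: O < Z → go left; O > B → go right; O < V → go left; O > C → go right; O > F → go right; O > G → go right; O > J → go right; O > K → go right; O > L → go right; O < R → go left. Place as left child of R.
Insert T: T < Z → go left; T > B → go right; T < V → go left; T > C → go right; T > F → go right; T > G → go right; T > J → go right; T > K → go right; T > L → go right; T > R → go right. Place as right child of R.
Insert U: U < Z → go left; U > B → go right; U < V → go left; U > C → go right; U > F → go right; U > G → go right; U > J → go right; U > K → go right; U > L → go right; U > R → go right; U > T → go right. Place as right child of T.
Insert W: W < Z → go left; W > B → go right; W > V → go right. Place as right child of V.
Insert H: H < Z → go left; H > B → go right; H < V → go left; H > C → go right; H > F → go right; H > G → go right; H < J → go left. Place as left child of J.
Insert X: X < Z → go left; X > B → go right; X > V → go right; X > W → go right. Place as right child of W.
Insert A: A < Z → go left; A < B → go left. Place as left child of B.

Path to H: Z → B → V → C → F → G → J → H, which is 7 edges.

7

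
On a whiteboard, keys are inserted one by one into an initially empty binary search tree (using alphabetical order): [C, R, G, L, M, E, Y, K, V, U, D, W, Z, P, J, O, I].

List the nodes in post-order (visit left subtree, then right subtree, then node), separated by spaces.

D E I J K O P M L G U W V Z Y R C

C: root
R: right child of C (depth 1)
G: left child of R (depth 2)
L: right child of G (depth 3)
M: right child of L (depth 4)
E: left child of G (depth 3)
Y: right child of R (depth 2)
K: left child of L (depth 4)
V: left child of Y (depth 3)
U: left child of V (depth 4)
D: left child of E (depth 4)
W: right child of V (depth 4)
Z: right child of Y (depth 3)
P: right child of M (depth 5)
J: left child of K (depth 5)
O: left child of P (depth 6)
I: left child of J (depth 6)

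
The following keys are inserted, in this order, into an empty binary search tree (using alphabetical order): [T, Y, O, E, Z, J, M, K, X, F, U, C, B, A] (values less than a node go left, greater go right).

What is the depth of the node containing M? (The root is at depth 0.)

Resulting structure (node: left, right):
  T: L=O, R=Y
  Y: L=X, R=Z
  O: L=E, R=–
  E: L=C, R=J
  Z: L=–, R=–
  J: L=F, R=M
  M: L=K, R=–
  K: L=–, R=–
  X: L=U, R=–
  F: L=–, R=–
  U: L=–, R=–
  C: L=B, R=–
  B: L=A, R=–
  A: L=–, R=–

Path to M: T → O → E → J → M, which is 4 edges.

4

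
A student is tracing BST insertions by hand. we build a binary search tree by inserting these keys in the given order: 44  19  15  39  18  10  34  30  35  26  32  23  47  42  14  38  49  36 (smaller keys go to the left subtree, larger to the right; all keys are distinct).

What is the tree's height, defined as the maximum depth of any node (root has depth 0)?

6

44: root
19: left child of 44 (depth 1)
15: left child of 19 (depth 2)
39: right child of 19 (depth 2)
18: right child of 15 (depth 3)
10: left child of 15 (depth 3)
34: left child of 39 (depth 3)
30: left child of 34 (depth 4)
35: right child of 34 (depth 4)
26: left child of 30 (depth 5)
32: right child of 30 (depth 5)
23: left child of 26 (depth 6)
47: right child of 44 (depth 1)
42: right child of 39 (depth 3)
14: right child of 10 (depth 4)
38: right child of 35 (depth 5)
49: right child of 47 (depth 2)
36: left child of 38 (depth 6)

The deepest node is 23 at depth 6.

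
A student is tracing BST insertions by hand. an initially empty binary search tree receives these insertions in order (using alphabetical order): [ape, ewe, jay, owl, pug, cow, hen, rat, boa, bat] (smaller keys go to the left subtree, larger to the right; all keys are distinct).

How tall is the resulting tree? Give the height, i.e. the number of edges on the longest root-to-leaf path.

Resulting structure (node: left, right):
  ape: L=–, R=ewe
  ewe: L=cow, R=jay
  jay: L=hen, R=owl
  owl: L=–, R=pug
  pug: L=–, R=rat
  cow: L=boa, R=–
  hen: L=–, R=–
  rat: L=–, R=–
  boa: L=bat, R=–
  bat: L=–, R=–

The deepest node is rat at depth 5.

5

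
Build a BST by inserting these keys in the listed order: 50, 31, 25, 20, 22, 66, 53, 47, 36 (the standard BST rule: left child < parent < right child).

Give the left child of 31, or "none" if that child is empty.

50: root
31: left child of 50 (depth 1)
25: left child of 31 (depth 2)
20: left child of 25 (depth 3)
22: right child of 20 (depth 4)
66: right child of 50 (depth 1)
53: left child of 66 (depth 2)
47: right child of 31 (depth 2)
36: left child of 47 (depth 3)

25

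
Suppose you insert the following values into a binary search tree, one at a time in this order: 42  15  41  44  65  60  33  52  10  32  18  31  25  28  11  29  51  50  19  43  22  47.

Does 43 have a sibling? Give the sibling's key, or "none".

42: root
15: left child of 42 (depth 1)
41: right child of 15 (depth 2)
44: right child of 42 (depth 1)
65: right child of 44 (depth 2)
60: left child of 65 (depth 3)
33: left child of 41 (depth 3)
52: left child of 60 (depth 4)
10: left child of 15 (depth 2)
32: left child of 33 (depth 4)
18: left child of 32 (depth 5)
31: right child of 18 (depth 6)
25: left child of 31 (depth 7)
28: right child of 25 (depth 8)
11: right child of 10 (depth 3)
29: right child of 28 (depth 9)
51: left child of 52 (depth 5)
50: left child of 51 (depth 6)
19: left child of 25 (depth 8)
43: left child of 44 (depth 2)
22: right child of 19 (depth 9)
47: left child of 50 (depth 7)

43's parent is 44; the other child of 44 is 65.

65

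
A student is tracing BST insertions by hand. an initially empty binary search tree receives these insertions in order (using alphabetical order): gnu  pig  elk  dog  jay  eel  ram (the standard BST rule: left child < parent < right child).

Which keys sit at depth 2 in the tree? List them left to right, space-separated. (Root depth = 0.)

dog jay ram

Insert gnu: tree is empty, so gnu becomes the root.
Insert pig: pig > gnu → go right. Place as right child of gnu.
Insert elk: elk < gnu → go left. Place as left child of gnu.
Insert dog: dog < gnu → go left; dog < elk → go left. Place as left child of elk.
Insert jay: jay > gnu → go right; jay < pig → go left. Place as left child of pig.
Insert eel: eel < gnu → go left; eel < elk → go left; eel > dog → go right. Place as right child of dog.
Insert ram: ram > gnu → go right; ram > pig → go right. Place as right child of pig.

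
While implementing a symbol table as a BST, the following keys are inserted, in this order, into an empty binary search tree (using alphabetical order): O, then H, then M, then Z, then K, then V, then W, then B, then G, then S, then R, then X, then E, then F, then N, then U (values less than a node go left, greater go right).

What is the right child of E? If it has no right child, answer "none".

F

O: root
H: left child of O (depth 1)
M: right child of H (depth 2)
Z: right child of O (depth 1)
K: left child of M (depth 3)
V: left child of Z (depth 2)
W: right child of V (depth 3)
B: left child of H (depth 2)
G: right child of B (depth 3)
S: left child of V (depth 3)
R: left child of S (depth 4)
X: right child of W (depth 4)
E: left child of G (depth 4)
F: right child of E (depth 5)
N: right child of M (depth 3)
U: right child of S (depth 4)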